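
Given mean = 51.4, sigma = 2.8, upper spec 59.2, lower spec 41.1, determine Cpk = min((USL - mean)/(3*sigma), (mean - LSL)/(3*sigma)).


Cpu = (59.2 - 51.4) / (3 * 2.8) = 0.93
Cpl = (51.4 - 41.1) / (3 * 2.8) = 1.23
Cpk = min(0.93, 1.23) = 0.93

0.93


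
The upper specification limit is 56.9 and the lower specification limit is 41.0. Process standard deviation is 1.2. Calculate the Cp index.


Cp = (56.9 - 41.0) / (6 * 1.2)

2.21


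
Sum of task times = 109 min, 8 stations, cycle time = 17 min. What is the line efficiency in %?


Formula: Efficiency = Sum of Task Times / (N_stations * CT) * 100
Total station capacity = 8 stations * 17 min = 136 min
Efficiency = 109 / 136 * 100 = 80.1%

80.1%


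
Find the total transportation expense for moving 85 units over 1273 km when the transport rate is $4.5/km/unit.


TC = dist * cost * units = 1273 * 4.5 * 85 = $486922.50

$486922.50


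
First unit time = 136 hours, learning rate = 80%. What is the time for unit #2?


Formula: T_n = T_1 * (learning_rate)^(log2(n)) where learning_rate = rate/100
Doublings = log2(2) = 1
T_n = 136 * 0.8^1
T_n = 136 * 0.8 = 108.8 hours

108.8 hours


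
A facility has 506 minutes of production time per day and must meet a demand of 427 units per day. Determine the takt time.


Formula: Takt Time = Available Production Time / Customer Demand
Takt = 506 min/day / 427 units/day
Takt = 1.19 min/unit

1.19 min/unit


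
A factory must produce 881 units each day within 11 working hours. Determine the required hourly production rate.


Formula: Production Rate = Daily Demand / Available Hours
Rate = 881 units/day / 11 hours/day
Rate = 80.1 units/hour

80.1 units/hour


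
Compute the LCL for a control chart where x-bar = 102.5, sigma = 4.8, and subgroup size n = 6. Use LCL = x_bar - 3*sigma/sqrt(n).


LCL = 102.5 - 3 * 4.8 / sqrt(6)

96.62


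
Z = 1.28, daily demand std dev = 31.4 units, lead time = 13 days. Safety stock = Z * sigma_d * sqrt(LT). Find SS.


Formula: SS = z * sigma_d * sqrt(LT)
sqrt(LT) = sqrt(13) = 3.6056
SS = 1.28 * 31.4 * 3.6056
SS = 144.9 units

144.9 units


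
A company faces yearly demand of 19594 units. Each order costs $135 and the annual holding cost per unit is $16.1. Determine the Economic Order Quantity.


Formula: EOQ = sqrt(2 * D * S / H)
Numerator: 2 * 19594 * 135 = 5290380
2DS/H = 5290380 / 16.1 = 328595.0
EOQ = sqrt(328595.0) = 573.2 units

573.2 units


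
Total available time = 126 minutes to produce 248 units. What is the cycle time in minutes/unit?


Formula: CT = Available Time / Number of Units
CT = 126 min / 248 units
CT = 0.51 min/unit

0.51 min/unit


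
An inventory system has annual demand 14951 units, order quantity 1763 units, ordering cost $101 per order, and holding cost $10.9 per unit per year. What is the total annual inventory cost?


TC = 14951/1763 * 101 + 1763/2 * 10.9

$10464.87


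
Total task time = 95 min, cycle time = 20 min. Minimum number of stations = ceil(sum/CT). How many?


Formula: N_min = ceil(Sum of Task Times / Cycle Time)
N_min = ceil(95 min / 20 min) = ceil(4.75)
N_min = 5 stations

5


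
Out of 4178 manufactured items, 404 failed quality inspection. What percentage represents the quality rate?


Formula: Quality Rate = Good Pieces / Total Pieces * 100
Good pieces = 4178 - 404 = 3774
QR = 3774 / 4178 * 100 = 90.3%

90.3%


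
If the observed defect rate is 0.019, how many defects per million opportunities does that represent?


DPMO = defect_rate * 1000000 = 0.019 * 1000000

19000


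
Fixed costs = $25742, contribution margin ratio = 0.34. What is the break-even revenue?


Formula: BER = Fixed Costs / Contribution Margin Ratio
BER = $25742 / 0.34
BER = $75711.76 (to the nearest cent)

$75711.76


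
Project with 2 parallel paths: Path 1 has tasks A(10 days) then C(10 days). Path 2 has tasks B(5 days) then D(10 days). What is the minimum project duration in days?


Path 1 = 10 + 10 = 20 days
Path 2 = 5 + 10 = 15 days
Duration = max(20, 15) = 20 days

20 days


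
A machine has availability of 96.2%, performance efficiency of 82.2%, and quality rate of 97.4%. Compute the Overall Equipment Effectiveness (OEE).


Formula: OEE = Availability * Performance * Quality / 10000
A * P = 96.2% * 82.2% / 100 = 79.08%
OEE = 79.08% * 97.4% / 100 = 77.0%

77.0%


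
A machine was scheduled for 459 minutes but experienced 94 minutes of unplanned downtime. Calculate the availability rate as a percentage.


Formula: Availability = (Planned Time - Downtime) / Planned Time * 100
Uptime = 459 - 94 = 365 min
Availability = 365 / 459 * 100 = 79.5%

79.5%


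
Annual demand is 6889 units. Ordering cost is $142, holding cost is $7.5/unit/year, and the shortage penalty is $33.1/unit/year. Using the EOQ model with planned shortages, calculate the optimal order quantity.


Formula: EOQ* = sqrt(2DS/H) * sqrt((H+P)/P)
Base EOQ = sqrt(2*6889*142/7.5) = 510.75 units
Correction = sqrt((7.5+33.1)/33.1) = 1.10751
EOQ* = 510.75 * 1.10751 = 565.7 units

565.7 units


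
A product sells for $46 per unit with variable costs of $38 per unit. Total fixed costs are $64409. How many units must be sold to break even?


Formula: BEQ = Fixed Costs / (Price - Variable Cost)
Contribution margin = $46 - $38 = $8/unit
BEQ = ceil($64409 / $8/unit) = ceil(8051.12) = 8052 units

8052 units


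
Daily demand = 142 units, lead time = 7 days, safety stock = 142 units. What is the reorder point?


Formula: ROP = (Daily Demand * Lead Time) + Safety Stock
Demand during lead time = 142 * 7 = 994 units
ROP = 994 + 142 = 1136 units

1136 units


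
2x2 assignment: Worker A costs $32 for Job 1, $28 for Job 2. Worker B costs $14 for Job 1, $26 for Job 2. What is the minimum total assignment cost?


Option 1: A->1 + B->2 = $32 + $26 = $58
Option 2: A->2 + B->1 = $28 + $14 = $42
Min cost = min($58, $42) = $42

$42


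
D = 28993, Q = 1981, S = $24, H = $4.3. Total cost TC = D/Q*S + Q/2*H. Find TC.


TC = 28993/1981 * 24 + 1981/2 * 4.3

$4610.40


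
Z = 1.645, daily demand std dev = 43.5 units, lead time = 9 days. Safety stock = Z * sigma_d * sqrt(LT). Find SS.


Formula: SS = z * sigma_d * sqrt(LT)
sqrt(LT) = sqrt(9) = 3.0
SS = 1.645 * 43.5 * 3.0
SS = 214.7 units

214.7 units


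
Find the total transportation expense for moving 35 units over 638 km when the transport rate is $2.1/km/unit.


TC = dist * cost * units = 638 * 2.1 * 35 = $46893.00

$46893.00


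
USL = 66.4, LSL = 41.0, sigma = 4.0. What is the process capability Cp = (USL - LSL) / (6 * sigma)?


Cp = (66.4 - 41.0) / (6 * 4.0)

1.06


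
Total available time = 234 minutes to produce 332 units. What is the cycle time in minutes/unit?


Formula: CT = Available Time / Number of Units
CT = 234 min / 332 units
CT = 0.7 min/unit

0.7 min/unit


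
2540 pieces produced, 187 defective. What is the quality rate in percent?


Formula: Quality Rate = Good Pieces / Total Pieces * 100
Good pieces = 2540 - 187 = 2353
QR = 2353 / 2540 * 100 = 92.6%

92.6%


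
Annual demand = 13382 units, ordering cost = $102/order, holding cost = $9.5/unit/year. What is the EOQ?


Formula: EOQ = sqrt(2 * D * S / H)
Numerator: 2 * 13382 * 102 = 2729928
2DS/H = 2729928 / 9.5 = 287360.8
EOQ = sqrt(287360.8) = 536.1 units

536.1 units


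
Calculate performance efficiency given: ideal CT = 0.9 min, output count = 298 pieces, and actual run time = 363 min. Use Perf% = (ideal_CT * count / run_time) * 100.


Formula: Performance = (Ideal CT * Total Count) / Run Time * 100
Ideal output time = 0.9 * 298 = 268.2 min
Performance = 268.2 / 363 * 100 = 73.9%

73.9%


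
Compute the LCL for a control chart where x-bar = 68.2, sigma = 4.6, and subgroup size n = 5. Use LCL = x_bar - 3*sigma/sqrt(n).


LCL = 68.2 - 3 * 4.6 / sqrt(5)

62.03


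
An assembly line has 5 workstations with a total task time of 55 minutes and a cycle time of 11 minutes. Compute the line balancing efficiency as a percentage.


Formula: Efficiency = Sum of Task Times / (N_stations * CT) * 100
Total station capacity = 5 stations * 11 min = 55 min
Efficiency = 55 / 55 * 100 = 100.0%

100.0%


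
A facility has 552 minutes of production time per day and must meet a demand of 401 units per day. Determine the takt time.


Formula: Takt Time = Available Production Time / Customer Demand
Takt = 552 min/day / 401 units/day
Takt = 1.38 min/unit

1.38 min/unit


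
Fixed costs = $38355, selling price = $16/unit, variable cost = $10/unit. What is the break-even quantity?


Formula: BEQ = Fixed Costs / (Price - Variable Cost)
Contribution margin = $16 - $10 = $6/unit
BEQ = ceil($38355 / $6/unit) = ceil(6392.5) = 6393 units

6393 units


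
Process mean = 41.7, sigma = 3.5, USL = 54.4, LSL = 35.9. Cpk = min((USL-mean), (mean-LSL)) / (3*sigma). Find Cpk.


Cpu = (54.4 - 41.7) / (3 * 3.5) = 1.21
Cpl = (41.7 - 35.9) / (3 * 3.5) = 0.55
Cpk = min(1.21, 0.55) = 0.55

0.55


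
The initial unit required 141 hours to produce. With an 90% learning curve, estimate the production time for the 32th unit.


Formula: T_n = T_1 * (learning_rate)^(log2(n)) where learning_rate = rate/100
Doublings = log2(32) = 5
T_n = 141 * 0.9^5
T_n = 141 * 0.5905 = 83.3 hours

83.3 hours


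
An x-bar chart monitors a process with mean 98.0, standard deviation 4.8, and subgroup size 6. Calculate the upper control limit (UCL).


UCL = 98.0 + 3 * 4.8 / sqrt(6)

103.88


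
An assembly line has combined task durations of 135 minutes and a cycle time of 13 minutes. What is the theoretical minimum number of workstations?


Formula: N_min = ceil(Sum of Task Times / Cycle Time)
N_min = ceil(135 min / 13 min) = ceil(10.3846)
N_min = 11 stations

11


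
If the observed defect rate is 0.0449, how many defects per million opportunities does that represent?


DPMO = defect_rate * 1000000 = 0.0449 * 1000000

44900


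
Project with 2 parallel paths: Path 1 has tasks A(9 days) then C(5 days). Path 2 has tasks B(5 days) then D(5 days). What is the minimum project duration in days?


Path 1 = 9 + 5 = 14 days
Path 2 = 5 + 5 = 10 days
Duration = max(14, 10) = 14 days

14 days


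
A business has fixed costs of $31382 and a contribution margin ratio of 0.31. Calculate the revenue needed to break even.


Formula: BER = Fixed Costs / Contribution Margin Ratio
BER = $31382 / 0.31
BER = $101232.26 (to the nearest cent)

$101232.26


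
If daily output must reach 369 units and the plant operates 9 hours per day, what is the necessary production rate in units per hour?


Formula: Production Rate = Daily Demand / Available Hours
Rate = 369 units/day / 9 hours/day
Rate = 41.0 units/hour

41.0 units/hour


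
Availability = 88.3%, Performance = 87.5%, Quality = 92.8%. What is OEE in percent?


Formula: OEE = Availability * Performance * Quality / 10000
A * P = 88.3% * 87.5% / 100 = 77.26%
OEE = 77.26% * 92.8% / 100 = 71.7%

71.7%


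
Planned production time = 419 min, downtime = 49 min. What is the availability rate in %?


Formula: Availability = (Planned Time - Downtime) / Planned Time * 100
Uptime = 419 - 49 = 370 min
Availability = 370 / 419 * 100 = 88.3%

88.3%


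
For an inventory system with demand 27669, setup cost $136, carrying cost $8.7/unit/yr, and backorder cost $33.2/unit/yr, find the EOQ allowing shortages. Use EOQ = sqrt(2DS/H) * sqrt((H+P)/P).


Formula: EOQ* = sqrt(2DS/H) * sqrt((H+P)/P)
Base EOQ = sqrt(2*27669*136/8.7) = 930.08 units
Correction = sqrt((8.7+33.2)/33.2) = 1.12341
EOQ* = 930.08 * 1.12341 = 1044.9 units

1044.9 units


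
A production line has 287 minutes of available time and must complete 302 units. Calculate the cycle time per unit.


Formula: CT = Available Time / Number of Units
CT = 287 min / 302 units
CT = 0.95 min/unit

0.95 min/unit


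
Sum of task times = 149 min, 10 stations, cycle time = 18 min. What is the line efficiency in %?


Formula: Efficiency = Sum of Task Times / (N_stations * CT) * 100
Total station capacity = 10 stations * 18 min = 180 min
Efficiency = 149 / 180 * 100 = 82.8%

82.8%


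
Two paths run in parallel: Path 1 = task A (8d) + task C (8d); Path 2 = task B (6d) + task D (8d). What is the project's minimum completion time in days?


Path 1 = 8 + 8 = 16 days
Path 2 = 6 + 8 = 14 days
Duration = max(16, 14) = 16 days

16 days


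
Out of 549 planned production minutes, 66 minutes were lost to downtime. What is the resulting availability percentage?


Formula: Availability = (Planned Time - Downtime) / Planned Time * 100
Uptime = 549 - 66 = 483 min
Availability = 483 / 549 * 100 = 88.0%

88.0%


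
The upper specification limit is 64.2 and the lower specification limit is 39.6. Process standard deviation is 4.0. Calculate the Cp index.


Cp = (64.2 - 39.6) / (6 * 4.0)

1.03


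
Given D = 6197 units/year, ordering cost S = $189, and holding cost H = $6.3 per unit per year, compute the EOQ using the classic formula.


Formula: EOQ = sqrt(2 * D * S / H)
Numerator: 2 * 6197 * 189 = 2342466
2DS/H = 2342466 / 6.3 = 371820.0
EOQ = sqrt(371820.0) = 609.8 units

609.8 units


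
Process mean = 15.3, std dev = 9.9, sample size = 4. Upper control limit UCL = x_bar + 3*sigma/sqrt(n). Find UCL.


UCL = 15.3 + 3 * 9.9 / sqrt(4)

30.15


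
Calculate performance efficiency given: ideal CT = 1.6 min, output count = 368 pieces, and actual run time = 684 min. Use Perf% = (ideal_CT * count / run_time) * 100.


Formula: Performance = (Ideal CT * Total Count) / Run Time * 100
Ideal output time = 1.6 * 368 = 588.8 min
Performance = 588.8 / 684 * 100 = 86.1%

86.1%


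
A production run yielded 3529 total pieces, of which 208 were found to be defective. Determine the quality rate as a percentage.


Formula: Quality Rate = Good Pieces / Total Pieces * 100
Good pieces = 3529 - 208 = 3321
QR = 3321 / 3529 * 100 = 94.1%

94.1%


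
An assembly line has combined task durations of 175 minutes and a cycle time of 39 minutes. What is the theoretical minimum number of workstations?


Formula: N_min = ceil(Sum of Task Times / Cycle Time)
N_min = ceil(175 min / 39 min) = ceil(4.4872)
N_min = 5 stations

5


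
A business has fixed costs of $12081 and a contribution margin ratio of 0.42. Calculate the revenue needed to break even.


Formula: BER = Fixed Costs / Contribution Margin Ratio
BER = $12081 / 0.42
BER = $28764.29 (to the nearest cent)

$28764.29


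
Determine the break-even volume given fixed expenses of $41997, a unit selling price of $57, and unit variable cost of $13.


Formula: BEQ = Fixed Costs / (Price - Variable Cost)
Contribution margin = $57 - $13 = $44/unit
BEQ = ceil($41997 / $44/unit) = ceil(954.48) = 955 units

955 units


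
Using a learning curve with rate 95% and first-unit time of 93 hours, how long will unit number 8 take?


Formula: T_n = T_1 * (learning_rate)^(log2(n)) where learning_rate = rate/100
Doublings = log2(8) = 3
T_n = 93 * 0.95^3
T_n = 93 * 0.8574 = 79.7 hours

79.7 hours


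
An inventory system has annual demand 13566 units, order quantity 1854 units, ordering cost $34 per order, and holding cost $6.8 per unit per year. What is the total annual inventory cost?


TC = 13566/1854 * 34 + 1854/2 * 6.8

$6552.38


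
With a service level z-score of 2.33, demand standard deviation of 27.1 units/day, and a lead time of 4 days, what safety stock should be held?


Formula: SS = z * sigma_d * sqrt(LT)
sqrt(LT) = sqrt(4) = 2.0
SS = 2.33 * 27.1 * 2.0
SS = 126.3 units

126.3 units


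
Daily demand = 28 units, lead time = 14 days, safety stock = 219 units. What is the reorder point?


Formula: ROP = (Daily Demand * Lead Time) + Safety Stock
Demand during lead time = 28 * 14 = 392 units
ROP = 392 + 219 = 611 units

611 units


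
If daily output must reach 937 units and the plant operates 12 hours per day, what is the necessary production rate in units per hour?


Formula: Production Rate = Daily Demand / Available Hours
Rate = 937 units/day / 12 hours/day
Rate = 78.1 units/hour

78.1 units/hour


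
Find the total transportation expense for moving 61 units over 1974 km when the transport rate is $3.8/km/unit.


TC = dist * cost * units = 1974 * 3.8 * 61 = $457573.20

$457573.20


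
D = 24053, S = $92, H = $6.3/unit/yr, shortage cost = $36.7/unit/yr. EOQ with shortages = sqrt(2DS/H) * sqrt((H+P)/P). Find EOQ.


Formula: EOQ* = sqrt(2DS/H) * sqrt((H+P)/P)
Base EOQ = sqrt(2*24053*92/6.3) = 838.15 units
Correction = sqrt((6.3+36.7)/36.7) = 1.08243
EOQ* = 838.15 * 1.08243 = 907.2 units

907.2 units


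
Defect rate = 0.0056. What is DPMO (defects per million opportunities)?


DPMO = defect_rate * 1000000 = 0.0056 * 1000000

5600


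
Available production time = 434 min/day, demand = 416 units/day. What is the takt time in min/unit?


Formula: Takt Time = Available Production Time / Customer Demand
Takt = 434 min/day / 416 units/day
Takt = 1.04 min/unit

1.04 min/unit


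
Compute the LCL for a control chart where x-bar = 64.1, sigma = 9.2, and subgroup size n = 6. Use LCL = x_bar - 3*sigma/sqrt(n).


LCL = 64.1 - 3 * 9.2 / sqrt(6)

52.83


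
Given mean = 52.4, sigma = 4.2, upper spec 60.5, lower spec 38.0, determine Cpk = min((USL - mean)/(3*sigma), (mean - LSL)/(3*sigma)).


Cpu = (60.5 - 52.4) / (3 * 4.2) = 0.64
Cpl = (52.4 - 38.0) / (3 * 4.2) = 1.14
Cpk = min(0.64, 1.14) = 0.64

0.64


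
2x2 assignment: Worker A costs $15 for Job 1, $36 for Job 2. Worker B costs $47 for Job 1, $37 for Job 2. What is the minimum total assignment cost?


Option 1: A->1 + B->2 = $15 + $37 = $52
Option 2: A->2 + B->1 = $36 + $47 = $83
Min cost = min($52, $83) = $52

$52


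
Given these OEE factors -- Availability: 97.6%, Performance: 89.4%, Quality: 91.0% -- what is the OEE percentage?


Formula: OEE = Availability * Performance * Quality / 10000
A * P = 97.6% * 89.4% / 100 = 87.25%
OEE = 87.25% * 91.0% / 100 = 79.4%

79.4%


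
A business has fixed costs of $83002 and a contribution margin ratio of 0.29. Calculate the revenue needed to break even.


Formula: BER = Fixed Costs / Contribution Margin Ratio
BER = $83002 / 0.29
BER = $286213.79 (to the nearest cent)

$286213.79


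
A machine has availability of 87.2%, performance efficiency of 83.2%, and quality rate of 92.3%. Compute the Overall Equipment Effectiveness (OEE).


Formula: OEE = Availability * Performance * Quality / 10000
A * P = 87.2% * 83.2% / 100 = 72.55%
OEE = 72.55% * 92.3% / 100 = 67.0%

67.0%


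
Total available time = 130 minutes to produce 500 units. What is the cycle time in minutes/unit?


Formula: CT = Available Time / Number of Units
CT = 130 min / 500 units
CT = 0.26 min/unit

0.26 min/unit


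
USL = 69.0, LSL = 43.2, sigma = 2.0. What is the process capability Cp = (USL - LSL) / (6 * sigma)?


Cp = (69.0 - 43.2) / (6 * 2.0)

2.15


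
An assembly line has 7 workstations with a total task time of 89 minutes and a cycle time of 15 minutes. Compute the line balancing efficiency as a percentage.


Formula: Efficiency = Sum of Task Times / (N_stations * CT) * 100
Total station capacity = 7 stations * 15 min = 105 min
Efficiency = 89 / 105 * 100 = 84.8%

84.8%


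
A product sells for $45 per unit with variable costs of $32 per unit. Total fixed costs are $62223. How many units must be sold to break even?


Formula: BEQ = Fixed Costs / (Price - Variable Cost)
Contribution margin = $45 - $32 = $13/unit
BEQ = ceil($62223 / $13/unit) = ceil(4786.38) = 4787 units

4787 units


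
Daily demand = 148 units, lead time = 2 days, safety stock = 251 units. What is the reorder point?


Formula: ROP = (Daily Demand * Lead Time) + Safety Stock
Demand during lead time = 148 * 2 = 296 units
ROP = 296 + 251 = 547 units

547 units


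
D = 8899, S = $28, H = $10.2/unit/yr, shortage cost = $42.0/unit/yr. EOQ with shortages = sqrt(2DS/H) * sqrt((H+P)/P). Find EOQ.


Formula: EOQ* = sqrt(2DS/H) * sqrt((H+P)/P)
Base EOQ = sqrt(2*8899*28/10.2) = 221.04 units
Correction = sqrt((10.2+42.0)/42.0) = 1.11484
EOQ* = 221.04 * 1.11484 = 246.4 units

246.4 units


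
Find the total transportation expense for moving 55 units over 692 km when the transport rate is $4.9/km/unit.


TC = dist * cost * units = 692 * 4.9 * 55 = $186494.00

$186494.00


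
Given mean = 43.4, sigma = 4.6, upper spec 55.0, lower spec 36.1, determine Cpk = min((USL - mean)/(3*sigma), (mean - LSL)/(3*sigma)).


Cpu = (55.0 - 43.4) / (3 * 4.6) = 0.84
Cpl = (43.4 - 36.1) / (3 * 4.6) = 0.53
Cpk = min(0.84, 0.53) = 0.53

0.53


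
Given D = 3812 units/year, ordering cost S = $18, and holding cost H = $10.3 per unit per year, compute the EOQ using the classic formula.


Formula: EOQ = sqrt(2 * D * S / H)
Numerator: 2 * 3812 * 18 = 137232
2DS/H = 137232 / 10.3 = 13323.5
EOQ = sqrt(13323.5) = 115.4 units

115.4 units


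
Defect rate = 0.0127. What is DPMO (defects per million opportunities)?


DPMO = defect_rate * 1000000 = 0.0127 * 1000000

12700


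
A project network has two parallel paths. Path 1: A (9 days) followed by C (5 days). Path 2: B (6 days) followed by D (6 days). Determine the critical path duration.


Path 1 = 9 + 5 = 14 days
Path 2 = 6 + 6 = 12 days
Duration = max(14, 12) = 14 days

14 days


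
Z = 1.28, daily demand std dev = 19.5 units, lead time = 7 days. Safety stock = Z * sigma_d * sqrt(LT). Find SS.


Formula: SS = z * sigma_d * sqrt(LT)
sqrt(LT) = sqrt(7) = 2.6458
SS = 1.28 * 19.5 * 2.6458
SS = 66.0 units

66.0 units


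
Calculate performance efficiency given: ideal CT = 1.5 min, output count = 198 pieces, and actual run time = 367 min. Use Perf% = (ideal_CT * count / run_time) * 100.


Formula: Performance = (Ideal CT * Total Count) / Run Time * 100
Ideal output time = 1.5 * 198 = 297.0 min
Performance = 297.0 / 367 * 100 = 80.9%

80.9%


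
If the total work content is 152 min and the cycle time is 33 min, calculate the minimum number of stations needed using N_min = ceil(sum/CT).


Formula: N_min = ceil(Sum of Task Times / Cycle Time)
N_min = ceil(152 min / 33 min) = ceil(4.6061)
N_min = 5 stations

5


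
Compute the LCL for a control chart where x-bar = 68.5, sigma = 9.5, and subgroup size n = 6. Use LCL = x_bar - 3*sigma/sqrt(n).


LCL = 68.5 - 3 * 9.5 / sqrt(6)

56.86


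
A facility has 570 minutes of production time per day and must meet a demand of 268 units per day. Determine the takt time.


Formula: Takt Time = Available Production Time / Customer Demand
Takt = 570 min/day / 268 units/day
Takt = 2.13 min/unit

2.13 min/unit


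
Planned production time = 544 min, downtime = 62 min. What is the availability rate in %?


Formula: Availability = (Planned Time - Downtime) / Planned Time * 100
Uptime = 544 - 62 = 482 min
Availability = 482 / 544 * 100 = 88.6%

88.6%


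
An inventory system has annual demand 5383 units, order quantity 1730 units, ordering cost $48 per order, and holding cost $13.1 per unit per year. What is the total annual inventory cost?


TC = 5383/1730 * 48 + 1730/2 * 13.1

$11480.85


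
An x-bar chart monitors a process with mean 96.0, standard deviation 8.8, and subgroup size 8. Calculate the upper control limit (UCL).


UCL = 96.0 + 3 * 8.8 / sqrt(8)

105.33


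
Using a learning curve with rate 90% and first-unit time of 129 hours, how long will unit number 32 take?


Formula: T_n = T_1 * (learning_rate)^(log2(n)) where learning_rate = rate/100
Doublings = log2(32) = 5
T_n = 129 * 0.9^5
T_n = 129 * 0.5905 = 76.2 hours

76.2 hours


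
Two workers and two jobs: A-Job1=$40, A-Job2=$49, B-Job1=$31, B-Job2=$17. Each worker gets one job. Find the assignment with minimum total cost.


Option 1: A->1 + B->2 = $40 + $17 = $57
Option 2: A->2 + B->1 = $49 + $31 = $80
Min cost = min($57, $80) = $57

$57


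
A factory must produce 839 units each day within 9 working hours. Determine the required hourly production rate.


Formula: Production Rate = Daily Demand / Available Hours
Rate = 839 units/day / 9 hours/day
Rate = 93.2 units/hour

93.2 units/hour


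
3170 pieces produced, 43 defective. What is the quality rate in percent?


Formula: Quality Rate = Good Pieces / Total Pieces * 100
Good pieces = 3170 - 43 = 3127
QR = 3127 / 3170 * 100 = 98.6%

98.6%


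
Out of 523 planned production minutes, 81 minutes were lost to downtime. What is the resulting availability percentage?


Formula: Availability = (Planned Time - Downtime) / Planned Time * 100
Uptime = 523 - 81 = 442 min
Availability = 442 / 523 * 100 = 84.5%

84.5%


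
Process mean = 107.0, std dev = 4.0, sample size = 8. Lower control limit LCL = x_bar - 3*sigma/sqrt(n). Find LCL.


LCL = 107.0 - 3 * 4.0 / sqrt(8)

102.76


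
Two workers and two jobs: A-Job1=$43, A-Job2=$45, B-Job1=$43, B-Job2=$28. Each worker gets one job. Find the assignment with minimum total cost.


Option 1: A->1 + B->2 = $43 + $28 = $71
Option 2: A->2 + B->1 = $45 + $43 = $88
Min cost = min($71, $88) = $71

$71


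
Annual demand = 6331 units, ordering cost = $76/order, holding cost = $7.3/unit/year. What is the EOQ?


Formula: EOQ = sqrt(2 * D * S / H)
Numerator: 2 * 6331 * 76 = 962312
2DS/H = 962312 / 7.3 = 131823.6
EOQ = sqrt(131823.6) = 363.1 units

363.1 units


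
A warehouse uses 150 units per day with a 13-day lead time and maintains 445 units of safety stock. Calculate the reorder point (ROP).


Formula: ROP = (Daily Demand * Lead Time) + Safety Stock
Demand during lead time = 150 * 13 = 1950 units
ROP = 1950 + 445 = 2395 units

2395 units


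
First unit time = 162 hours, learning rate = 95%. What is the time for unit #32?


Formula: T_n = T_1 * (learning_rate)^(log2(n)) where learning_rate = rate/100
Doublings = log2(32) = 5
T_n = 162 * 0.95^5
T_n = 162 * 0.7738 = 125.4 hours

125.4 hours


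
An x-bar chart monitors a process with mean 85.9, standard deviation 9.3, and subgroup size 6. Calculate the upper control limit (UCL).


UCL = 85.9 + 3 * 9.3 / sqrt(6)

97.29


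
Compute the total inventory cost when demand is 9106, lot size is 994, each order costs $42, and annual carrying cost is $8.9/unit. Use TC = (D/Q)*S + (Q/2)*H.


TC = 9106/994 * 42 + 994/2 * 8.9

$4808.06


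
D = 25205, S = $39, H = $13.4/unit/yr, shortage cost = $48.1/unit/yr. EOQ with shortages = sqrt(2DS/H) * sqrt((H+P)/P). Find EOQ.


Formula: EOQ* = sqrt(2DS/H) * sqrt((H+P)/P)
Base EOQ = sqrt(2*25205*39/13.4) = 383.03 units
Correction = sqrt((13.4+48.1)/48.1) = 1.13075
EOQ* = 383.03 * 1.13075 = 433.1 units

433.1 units


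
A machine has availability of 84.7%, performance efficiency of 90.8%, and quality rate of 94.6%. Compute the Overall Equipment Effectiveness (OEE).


Formula: OEE = Availability * Performance * Quality / 10000
A * P = 84.7% * 90.8% / 100 = 76.91%
OEE = 76.91% * 94.6% / 100 = 72.8%

72.8%


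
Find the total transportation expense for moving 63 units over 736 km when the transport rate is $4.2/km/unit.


TC = dist * cost * units = 736 * 4.2 * 63 = $194745.60

$194745.60


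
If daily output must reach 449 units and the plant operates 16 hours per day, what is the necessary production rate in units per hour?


Formula: Production Rate = Daily Demand / Available Hours
Rate = 449 units/day / 16 hours/day
Rate = 28.1 units/hour

28.1 units/hour


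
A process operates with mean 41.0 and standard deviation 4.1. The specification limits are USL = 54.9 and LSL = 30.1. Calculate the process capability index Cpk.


Cpu = (54.9 - 41.0) / (3 * 4.1) = 1.13
Cpl = (41.0 - 30.1) / (3 * 4.1) = 0.89
Cpk = min(1.13, 0.89) = 0.89

0.89


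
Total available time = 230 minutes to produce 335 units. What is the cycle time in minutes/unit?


Formula: CT = Available Time / Number of Units
CT = 230 min / 335 units
CT = 0.69 min/unit

0.69 min/unit


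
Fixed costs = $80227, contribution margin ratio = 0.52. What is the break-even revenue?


Formula: BER = Fixed Costs / Contribution Margin Ratio
BER = $80227 / 0.52
BER = $154282.69 (to the nearest cent)

$154282.69


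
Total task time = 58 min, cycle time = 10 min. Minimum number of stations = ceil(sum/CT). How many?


Formula: N_min = ceil(Sum of Task Times / Cycle Time)
N_min = ceil(58 min / 10 min) = ceil(5.8)
N_min = 6 stations

6


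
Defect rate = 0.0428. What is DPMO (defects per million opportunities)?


DPMO = defect_rate * 1000000 = 0.0428 * 1000000

42800


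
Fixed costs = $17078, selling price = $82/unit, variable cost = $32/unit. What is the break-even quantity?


Formula: BEQ = Fixed Costs / (Price - Variable Cost)
Contribution margin = $82 - $32 = $50/unit
BEQ = ceil($17078 / $50/unit) = ceil(341.56) = 342 units

342 units


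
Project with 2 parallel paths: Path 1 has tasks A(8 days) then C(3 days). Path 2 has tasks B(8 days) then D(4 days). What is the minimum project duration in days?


Path 1 = 8 + 3 = 11 days
Path 2 = 8 + 4 = 12 days
Duration = max(11, 12) = 12 days

12 days


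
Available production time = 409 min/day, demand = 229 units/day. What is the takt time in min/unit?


Formula: Takt Time = Available Production Time / Customer Demand
Takt = 409 min/day / 229 units/day
Takt = 1.79 min/unit

1.79 min/unit


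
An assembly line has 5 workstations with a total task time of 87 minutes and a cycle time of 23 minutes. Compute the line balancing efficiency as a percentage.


Formula: Efficiency = Sum of Task Times / (N_stations * CT) * 100
Total station capacity = 5 stations * 23 min = 115 min
Efficiency = 87 / 115 * 100 = 75.7%

75.7%


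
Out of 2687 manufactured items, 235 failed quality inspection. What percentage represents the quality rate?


Formula: Quality Rate = Good Pieces / Total Pieces * 100
Good pieces = 2687 - 235 = 2452
QR = 2452 / 2687 * 100 = 91.3%

91.3%


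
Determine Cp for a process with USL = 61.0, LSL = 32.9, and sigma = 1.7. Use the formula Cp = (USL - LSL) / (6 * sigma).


Cp = (61.0 - 32.9) / (6 * 1.7)

2.75


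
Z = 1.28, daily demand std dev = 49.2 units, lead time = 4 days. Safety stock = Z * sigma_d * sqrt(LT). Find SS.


Formula: SS = z * sigma_d * sqrt(LT)
sqrt(LT) = sqrt(4) = 2.0
SS = 1.28 * 49.2 * 2.0
SS = 126.0 units

126.0 units


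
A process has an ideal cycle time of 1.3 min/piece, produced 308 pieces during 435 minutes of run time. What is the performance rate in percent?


Formula: Performance = (Ideal CT * Total Count) / Run Time * 100
Ideal output time = 1.3 * 308 = 400.4 min
Performance = 400.4 / 435 * 100 = 92.0%

92.0%


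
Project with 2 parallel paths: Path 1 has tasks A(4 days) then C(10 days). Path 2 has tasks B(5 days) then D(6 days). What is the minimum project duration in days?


Path 1 = 4 + 10 = 14 days
Path 2 = 5 + 6 = 11 days
Duration = max(14, 11) = 14 days

14 days


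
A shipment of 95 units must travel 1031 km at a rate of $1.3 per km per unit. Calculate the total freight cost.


TC = dist * cost * units = 1031 * 1.3 * 95 = $127328.50

$127328.50


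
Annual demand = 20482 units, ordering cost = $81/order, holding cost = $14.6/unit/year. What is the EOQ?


Formula: EOQ = sqrt(2 * D * S / H)
Numerator: 2 * 20482 * 81 = 3318084
2DS/H = 3318084 / 14.6 = 227266.0
EOQ = sqrt(227266.0) = 476.7 units

476.7 units


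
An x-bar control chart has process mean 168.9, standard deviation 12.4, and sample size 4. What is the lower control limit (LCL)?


LCL = 168.9 - 3 * 12.4 / sqrt(4)

150.3


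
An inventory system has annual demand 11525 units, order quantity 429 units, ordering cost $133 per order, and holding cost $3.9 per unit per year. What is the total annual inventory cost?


TC = 11525/429 * 133 + 429/2 * 3.9

$4409.57


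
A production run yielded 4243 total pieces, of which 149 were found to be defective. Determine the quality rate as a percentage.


Formula: Quality Rate = Good Pieces / Total Pieces * 100
Good pieces = 4243 - 149 = 4094
QR = 4094 / 4243 * 100 = 96.5%

96.5%


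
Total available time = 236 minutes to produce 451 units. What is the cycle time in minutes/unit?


Formula: CT = Available Time / Number of Units
CT = 236 min / 451 units
CT = 0.52 min/unit

0.52 min/unit


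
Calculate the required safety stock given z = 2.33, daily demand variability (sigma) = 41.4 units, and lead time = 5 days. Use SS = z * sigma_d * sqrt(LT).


Formula: SS = z * sigma_d * sqrt(LT)
sqrt(LT) = sqrt(5) = 2.2361
SS = 2.33 * 41.4 * 2.2361
SS = 215.7 units

215.7 units


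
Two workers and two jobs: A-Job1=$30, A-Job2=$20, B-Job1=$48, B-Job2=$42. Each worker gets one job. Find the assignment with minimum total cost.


Option 1: A->1 + B->2 = $30 + $42 = $72
Option 2: A->2 + B->1 = $20 + $48 = $68
Min cost = min($72, $68) = $68

$68


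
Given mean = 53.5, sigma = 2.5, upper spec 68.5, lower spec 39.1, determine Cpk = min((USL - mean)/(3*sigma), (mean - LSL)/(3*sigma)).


Cpu = (68.5 - 53.5) / (3 * 2.5) = 2.0
Cpl = (53.5 - 39.1) / (3 * 2.5) = 1.92
Cpk = min(2.0, 1.92) = 1.92

1.92


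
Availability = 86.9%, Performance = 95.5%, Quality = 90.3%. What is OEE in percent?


Formula: OEE = Availability * Performance * Quality / 10000
A * P = 86.9% * 95.5% / 100 = 82.99%
OEE = 82.99% * 90.3% / 100 = 74.9%

74.9%


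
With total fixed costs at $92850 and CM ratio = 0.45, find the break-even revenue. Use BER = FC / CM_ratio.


Formula: BER = Fixed Costs / Contribution Margin Ratio
BER = $92850 / 0.45
BER = $206333.33 (to the nearest cent)

$206333.33


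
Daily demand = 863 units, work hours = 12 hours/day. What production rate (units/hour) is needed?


Formula: Production Rate = Daily Demand / Available Hours
Rate = 863 units/day / 12 hours/day
Rate = 71.9 units/hour

71.9 units/hour


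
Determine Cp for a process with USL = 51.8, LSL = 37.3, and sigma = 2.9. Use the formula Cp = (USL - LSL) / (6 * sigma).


Cp = (51.8 - 37.3) / (6 * 2.9)

0.83


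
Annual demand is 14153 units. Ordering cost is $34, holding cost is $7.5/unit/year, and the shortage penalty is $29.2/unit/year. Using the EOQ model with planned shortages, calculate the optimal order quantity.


Formula: EOQ* = sqrt(2DS/H) * sqrt((H+P)/P)
Base EOQ = sqrt(2*14153*34/7.5) = 358.22 units
Correction = sqrt((7.5+29.2)/29.2) = 1.12109
EOQ* = 358.22 * 1.12109 = 401.6 units

401.6 units


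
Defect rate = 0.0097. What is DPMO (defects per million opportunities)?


DPMO = defect_rate * 1000000 = 0.0097 * 1000000

9700


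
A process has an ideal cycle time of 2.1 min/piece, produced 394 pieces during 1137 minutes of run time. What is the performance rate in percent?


Formula: Performance = (Ideal CT * Total Count) / Run Time * 100
Ideal output time = 2.1 * 394 = 827.4 min
Performance = 827.4 / 1137 * 100 = 72.8%

72.8%


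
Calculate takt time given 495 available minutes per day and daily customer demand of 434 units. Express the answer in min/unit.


Formula: Takt Time = Available Production Time / Customer Demand
Takt = 495 min/day / 434 units/day
Takt = 1.14 min/unit

1.14 min/unit


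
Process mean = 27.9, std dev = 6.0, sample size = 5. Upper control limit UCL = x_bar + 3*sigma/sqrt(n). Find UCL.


UCL = 27.9 + 3 * 6.0 / sqrt(5)

35.95


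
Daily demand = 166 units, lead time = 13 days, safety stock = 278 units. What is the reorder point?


Formula: ROP = (Daily Demand * Lead Time) + Safety Stock
Demand during lead time = 166 * 13 = 2158 units
ROP = 2158 + 278 = 2436 units

2436 units


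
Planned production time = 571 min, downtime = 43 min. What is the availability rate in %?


Formula: Availability = (Planned Time - Downtime) / Planned Time * 100
Uptime = 571 - 43 = 528 min
Availability = 528 / 571 * 100 = 92.5%

92.5%


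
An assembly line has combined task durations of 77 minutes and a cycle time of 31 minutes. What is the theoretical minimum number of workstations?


Formula: N_min = ceil(Sum of Task Times / Cycle Time)
N_min = ceil(77 min / 31 min) = ceil(2.4839)
N_min = 3 stations

3


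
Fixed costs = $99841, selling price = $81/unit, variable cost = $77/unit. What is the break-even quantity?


Formula: BEQ = Fixed Costs / (Price - Variable Cost)
Contribution margin = $81 - $77 = $4/unit
BEQ = ceil($99841 / $4/unit) = ceil(24960.25) = 24961 units

24961 units


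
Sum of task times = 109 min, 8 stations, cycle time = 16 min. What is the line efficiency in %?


Formula: Efficiency = Sum of Task Times / (N_stations * CT) * 100
Total station capacity = 8 stations * 16 min = 128 min
Efficiency = 109 / 128 * 100 = 85.2%

85.2%


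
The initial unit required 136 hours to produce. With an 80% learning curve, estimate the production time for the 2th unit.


Formula: T_n = T_1 * (learning_rate)^(log2(n)) where learning_rate = rate/100
Doublings = log2(2) = 1
T_n = 136 * 0.8^1
T_n = 136 * 0.8 = 108.8 hours

108.8 hours


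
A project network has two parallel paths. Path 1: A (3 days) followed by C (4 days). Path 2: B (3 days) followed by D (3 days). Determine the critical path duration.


Path 1 = 3 + 4 = 7 days
Path 2 = 3 + 3 = 6 days
Duration = max(7, 6) = 7 days

7 days


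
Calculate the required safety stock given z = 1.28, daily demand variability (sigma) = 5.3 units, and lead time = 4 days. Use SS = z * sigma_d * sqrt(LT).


Formula: SS = z * sigma_d * sqrt(LT)
sqrt(LT) = sqrt(4) = 2.0
SS = 1.28 * 5.3 * 2.0
SS = 13.6 units

13.6 units


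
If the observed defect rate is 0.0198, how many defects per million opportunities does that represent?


DPMO = defect_rate * 1000000 = 0.0198 * 1000000

19800


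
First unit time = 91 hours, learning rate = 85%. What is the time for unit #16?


Formula: T_n = T_1 * (learning_rate)^(log2(n)) where learning_rate = rate/100
Doublings = log2(16) = 4
T_n = 91 * 0.85^4
T_n = 91 * 0.522 = 47.5 hours

47.5 hours


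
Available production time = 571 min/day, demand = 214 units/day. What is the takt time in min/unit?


Formula: Takt Time = Available Production Time / Customer Demand
Takt = 571 min/day / 214 units/day
Takt = 2.67 min/unit

2.67 min/unit


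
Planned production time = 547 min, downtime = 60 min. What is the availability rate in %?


Formula: Availability = (Planned Time - Downtime) / Planned Time * 100
Uptime = 547 - 60 = 487 min
Availability = 487 / 547 * 100 = 89.0%

89.0%


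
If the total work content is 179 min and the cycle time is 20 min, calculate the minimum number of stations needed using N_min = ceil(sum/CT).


Formula: N_min = ceil(Sum of Task Times / Cycle Time)
N_min = ceil(179 min / 20 min) = ceil(8.95)
N_min = 9 stations

9


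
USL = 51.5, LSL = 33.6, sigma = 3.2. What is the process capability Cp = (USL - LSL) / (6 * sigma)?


Cp = (51.5 - 33.6) / (6 * 3.2)

0.93


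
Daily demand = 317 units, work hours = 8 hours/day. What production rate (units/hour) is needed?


Formula: Production Rate = Daily Demand / Available Hours
Rate = 317 units/day / 8 hours/day
Rate = 39.6 units/hour

39.6 units/hour


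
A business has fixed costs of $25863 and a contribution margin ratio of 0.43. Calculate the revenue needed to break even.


Formula: BER = Fixed Costs / Contribution Margin Ratio
BER = $25863 / 0.43
BER = $60146.51 (to the nearest cent)

$60146.51


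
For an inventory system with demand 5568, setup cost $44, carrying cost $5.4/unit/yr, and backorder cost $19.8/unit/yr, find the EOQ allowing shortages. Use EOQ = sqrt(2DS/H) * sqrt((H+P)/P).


Formula: EOQ* = sqrt(2DS/H) * sqrt((H+P)/P)
Base EOQ = sqrt(2*5568*44/5.4) = 301.23 units
Correction = sqrt((5.4+19.8)/19.8) = 1.12815
EOQ* = 301.23 * 1.12815 = 339.8 units

339.8 units


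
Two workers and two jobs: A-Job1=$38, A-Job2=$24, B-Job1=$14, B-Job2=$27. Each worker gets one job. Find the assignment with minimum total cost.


Option 1: A->1 + B->2 = $38 + $27 = $65
Option 2: A->2 + B->1 = $24 + $14 = $38
Min cost = min($65, $38) = $38

$38
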